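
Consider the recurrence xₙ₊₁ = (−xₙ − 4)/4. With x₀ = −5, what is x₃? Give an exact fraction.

x₁ = (−(−5) − 4)/4 = 1/4.
x₂ = (−(1/4) − 4)/4 = −17/16.
x₃ = (−(−17/16) − 4)/4 = −47/64.

−47/64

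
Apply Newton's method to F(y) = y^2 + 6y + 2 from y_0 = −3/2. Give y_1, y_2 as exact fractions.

y_1 = 1/12, y_2 = −287/888

F'(y) = 2y + 6.
F(−3/2) = −19/4, F'(−3/2) = 3, so y_1 = (−3/2) − (−19/4)/3 = 1/12.
F(1/12) = 361/144, F'(1/12) = 37/6, so y_2 = (1/12) − (361/144)/(37/6) = −287/888.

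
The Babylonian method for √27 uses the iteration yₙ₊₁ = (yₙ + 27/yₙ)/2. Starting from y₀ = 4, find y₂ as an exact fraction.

y₁ = (4 + 27/4)/2 = 43/8.
y₂ = (43/8 + 27/(43/8))/2 = 3577/688.

3577/688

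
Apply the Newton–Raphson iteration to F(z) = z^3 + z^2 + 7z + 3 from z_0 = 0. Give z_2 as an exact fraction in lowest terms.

F'(z) = 3z^2 + 2z + 7.
F(0) = 3, F'(0) = 7, so z_1 = 0 - 3/7 = -3/7.
F(-3/7) = 36/343, F'(-3/7) = 328/49, so z_2 = (-3/7) - (36/343)/(328/49) = -255/574.

-255/574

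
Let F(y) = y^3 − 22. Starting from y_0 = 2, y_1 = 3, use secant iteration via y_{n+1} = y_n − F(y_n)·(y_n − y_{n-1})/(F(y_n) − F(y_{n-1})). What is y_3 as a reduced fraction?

24946/8917

F(2) = −14, F(3) = 5. y_2 = 3 − 5·(3 − 2)/(5 − (−14)) = 52/19.
F(3) = 5, F(52/19) = −10290/6859. y_3 = (52/19) − (−10290/6859)·((52/19) − 3)/((−10290/6859) − 5) = 24946/8917.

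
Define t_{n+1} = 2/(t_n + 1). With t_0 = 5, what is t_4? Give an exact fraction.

10/9

t_1 = 2/(5 + 1) = 1/3.
t_2 = 2/(1/3 + 1) = 3/2.
t_3 = 2/(3/2 + 1) = 4/5.
t_4 = 2/(4/5 + 1) = 10/9.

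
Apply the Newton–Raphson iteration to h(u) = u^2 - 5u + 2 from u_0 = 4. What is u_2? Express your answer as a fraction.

h'(u) = 2u - 5.
h(4) = -2, h'(4) = 3, so u_1 = 4 - (-2)/3 = 14/3.
h(14/3) = 4/9, h'(14/3) = 13/3, so u_2 = (14/3) - (4/9)/(13/3) = 178/39.

178/39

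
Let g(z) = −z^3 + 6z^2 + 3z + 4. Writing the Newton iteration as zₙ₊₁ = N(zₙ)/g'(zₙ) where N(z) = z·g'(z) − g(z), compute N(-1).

g'(z) = −3z^2 + 12z + 3.
N(z) = z·g'(z) − g(z) = z·(−3z^2 + 12z + 3) − (−z^3 + 6z^2 + 3z + 4) = −2z^3 + 6z^2 − 4.
N(-1) = 4.

4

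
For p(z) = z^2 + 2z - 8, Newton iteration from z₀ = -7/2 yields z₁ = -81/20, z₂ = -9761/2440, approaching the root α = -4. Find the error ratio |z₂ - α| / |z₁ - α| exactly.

z₁ - α = -81/20 - (-4) = -81/20 + 4 = -1/20, so |z₁ - α| = 1/20.
z₂ - α = -9761/2440 - (-4) = -9761/2440 + 4 = -1/2440, so |z₂ - α| = 1/2440.
Ratio = (1/2440) / (1/20) = 1/122.

1/122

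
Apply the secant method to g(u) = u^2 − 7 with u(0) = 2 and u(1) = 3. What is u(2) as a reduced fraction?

g(2) = −3, g(3) = 2. u(2) = 3 − 2·(3 − 2)/(2 − (−3)) = 13/5.

13/5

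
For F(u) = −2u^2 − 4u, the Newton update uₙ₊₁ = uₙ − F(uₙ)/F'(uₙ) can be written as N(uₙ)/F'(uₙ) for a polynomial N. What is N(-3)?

−18

F'(u) = −4u − 4.
N(u) = u·F'(u) − F(u) = u·(−4u − 4) − (−2u^2 − 4u) = −2u^2.
N(-3) = −18.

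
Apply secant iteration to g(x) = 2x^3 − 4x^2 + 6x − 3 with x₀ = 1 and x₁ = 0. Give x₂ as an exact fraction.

3/4

g(1) = 1, g(0) = −3. x₂ = 0 − (−3)·(0 − 1)/((−3) − 1) = 3/4.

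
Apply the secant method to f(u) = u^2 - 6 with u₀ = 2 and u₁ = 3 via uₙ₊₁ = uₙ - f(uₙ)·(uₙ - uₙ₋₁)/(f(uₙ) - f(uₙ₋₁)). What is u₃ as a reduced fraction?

f(2) = -2, f(3) = 3. u₂ = 3 - 3·(3 - 2)/(3 - (-2)) = 12/5.
f(3) = 3, f(12/5) = -6/25. u₃ = (12/5) - (-6/25)·((12/5) - 3)/((-6/25) - 3) = 22/9.

22/9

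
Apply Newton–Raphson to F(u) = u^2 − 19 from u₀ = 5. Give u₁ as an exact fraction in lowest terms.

F'(u) = 2u.
F(5) = 6, F'(5) = 10, so u₁ = 5 − 6/10 = 22/5.

22/5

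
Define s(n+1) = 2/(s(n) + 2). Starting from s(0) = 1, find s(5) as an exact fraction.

30/41

s(1) = 2/(1 + 2) = 2/3.
s(2) = 2/(2/3 + 2) = 3/4.
s(3) = 2/(3/4 + 2) = 8/11.
s(4) = 2/(8/11 + 2) = 11/15.
s(5) = 2/(11/15 + 2) = 30/41.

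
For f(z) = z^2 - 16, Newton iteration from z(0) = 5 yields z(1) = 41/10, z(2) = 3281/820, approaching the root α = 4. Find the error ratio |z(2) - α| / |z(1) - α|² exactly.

z(1) - α = 41/10 - 4 = 1/10, so |z(1) - α| = 1/10.
z(2) - α = 3281/820 - 4 = 1/820, so |z(2) - α| = 1/820.
|z(1) - α|² = 1/100.
Ratio = (1/820) / (1/100) = 5/41.

5/41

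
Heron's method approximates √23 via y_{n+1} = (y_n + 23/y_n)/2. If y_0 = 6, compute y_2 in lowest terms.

y_1 = (6 + 23/6)/2 = 59/12.
y_2 = (59/12 + 23/(59/12))/2 = 6793/1416.

6793/1416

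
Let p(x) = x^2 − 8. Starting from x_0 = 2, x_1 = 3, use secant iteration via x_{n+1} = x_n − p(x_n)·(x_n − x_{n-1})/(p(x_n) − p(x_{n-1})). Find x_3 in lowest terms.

82/29

p(2) = −4, p(3) = 1. x_2 = 3 − 1·(3 − 2)/(1 − (−4)) = 14/5.
p(3) = 1, p(14/5) = −4/25. x_3 = (14/5) − (−4/25)·((14/5) − 3)/((−4/25) − 1) = 82/29.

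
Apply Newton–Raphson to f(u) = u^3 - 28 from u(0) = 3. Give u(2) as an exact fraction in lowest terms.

413465/136161

f'(u) = 3u^2.
f(3) = -1, f'(3) = 27, so u(1) = 3 - (-1)/27 = 82/27.
f(82/27) = 244/19683, f'(82/27) = 6724/243, so u(2) = (82/27) - (244/19683)/(6724/243) = 413465/136161.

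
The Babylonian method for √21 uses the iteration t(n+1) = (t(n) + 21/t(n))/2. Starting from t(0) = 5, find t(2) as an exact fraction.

527/115

t(1) = (5 + 21/5)/2 = 23/5.
t(2) = (23/5 + 21/(23/5))/2 = 527/115.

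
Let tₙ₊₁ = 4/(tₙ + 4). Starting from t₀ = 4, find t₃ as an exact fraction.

t₁ = 4/(4 + 4) = 1/2.
t₂ = 4/(1/2 + 4) = 8/9.
t₃ = 4/(8/9 + 4) = 9/11.

9/11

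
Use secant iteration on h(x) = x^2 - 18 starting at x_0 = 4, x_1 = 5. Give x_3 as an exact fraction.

h(4) = -2, h(5) = 7. x_2 = 5 - 7·(5 - 4)/(7 - (-2)) = 38/9.
h(5) = 7, h(38/9) = -14/81. x_3 = (38/9) - (-14/81)·((38/9) - 5)/((-14/81) - 7) = 352/83.

352/83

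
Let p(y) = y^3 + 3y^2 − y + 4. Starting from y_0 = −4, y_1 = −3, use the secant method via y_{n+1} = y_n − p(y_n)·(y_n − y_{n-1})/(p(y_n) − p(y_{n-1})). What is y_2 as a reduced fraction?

p(−4) = −8, p(−3) = 7. y_2 = (−3) − 7·((−3) − (−4))/(7 − (−8)) = −52/15.

−52/15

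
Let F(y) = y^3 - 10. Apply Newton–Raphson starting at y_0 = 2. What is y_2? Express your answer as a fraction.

3277/1521

F'(y) = 3y^2.
F(2) = -2, F'(2) = 12, so y_1 = 2 - (-2)/12 = 13/6.
F(13/6) = 37/216, F'(13/6) = 169/12, so y_2 = (13/6) - (37/216)/(169/12) = 3277/1521.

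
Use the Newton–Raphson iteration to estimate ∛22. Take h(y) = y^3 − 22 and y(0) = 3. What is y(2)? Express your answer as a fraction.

655489/233928

h'(y) = 3y^2.
h(3) = 5, h'(3) = 27, so y(1) = 3 − 5/27 = 76/27.
h(76/27) = 5950/19683, h'(76/27) = 5776/243, so y(2) = (76/27) − (5950/19683)/(5776/243) = 655489/233928.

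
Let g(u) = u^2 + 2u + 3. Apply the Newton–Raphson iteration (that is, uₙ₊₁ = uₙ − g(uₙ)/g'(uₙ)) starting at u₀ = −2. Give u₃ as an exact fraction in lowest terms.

−73/56

g'(u) = 2u + 2.
g(−2) = 3, g'(−2) = −2, so u₁ = (−2) − 3/(−2) = −1/2.
g(−1/2) = 9/4, g'(−1/2) = 1, so u₂ = (−1/2) − (9/4)/1 = −11/4.
g(−11/4) = 81/16, g'(−11/4) = −7/2, so u₃ = (−11/4) − (81/16)/(−7/2) = −73/56.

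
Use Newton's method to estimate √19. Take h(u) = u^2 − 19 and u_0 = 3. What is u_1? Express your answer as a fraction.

14/3

h'(u) = 2u.
h(3) = −10, h'(3) = 6, so u_1 = 3 − (−10)/6 = 14/3.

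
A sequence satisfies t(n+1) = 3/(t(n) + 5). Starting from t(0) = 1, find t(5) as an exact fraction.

1014/1873

t(1) = 3/(1 + 5) = 1/2.
t(2) = 3/(1/2 + 5) = 6/11.
t(3) = 3/(6/11 + 5) = 33/61.
t(4) = 3/(33/61 + 5) = 183/338.
t(5) = 3/(183/338 + 5) = 1014/1873.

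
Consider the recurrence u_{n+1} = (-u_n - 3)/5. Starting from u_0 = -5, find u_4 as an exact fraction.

u_1 = (-(-5) - 3)/5 = 2/5.
u_2 = (-(2/5) - 3)/5 = -17/25.
u_3 = (-(-17/25) - 3)/5 = -58/125.
u_4 = (-(-58/125) - 3)/5 = -317/625.

-317/625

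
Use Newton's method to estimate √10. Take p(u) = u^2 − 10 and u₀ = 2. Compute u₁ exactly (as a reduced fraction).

p'(u) = 2u.
p(2) = −6, p'(2) = 4, so u₁ = 2 − (−6)/4 = 7/2.

7/2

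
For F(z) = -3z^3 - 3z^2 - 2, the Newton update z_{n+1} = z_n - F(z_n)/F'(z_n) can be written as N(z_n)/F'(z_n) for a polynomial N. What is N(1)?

F'(z) = -9z^2 - 6z.
N(z) = z·F'(z) - F(z) = z·(-9z^2 - 6z) - (-3z^3 - 3z^2 - 2) = -6z^3 - 3z^2 + 2.
N(1) = -7.

-7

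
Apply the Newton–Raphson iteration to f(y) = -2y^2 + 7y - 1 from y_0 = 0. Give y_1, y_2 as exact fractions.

f'(y) = -4y + 7.
f(0) = -1, f'(0) = 7, so y_1 = 0 - (-1)/7 = 1/7.
f(1/7) = -2/49, f'(1/7) = 45/7, so y_2 = (1/7) - (-2/49)/(45/7) = 47/315.

y_1 = 1/7, y_2 = 47/315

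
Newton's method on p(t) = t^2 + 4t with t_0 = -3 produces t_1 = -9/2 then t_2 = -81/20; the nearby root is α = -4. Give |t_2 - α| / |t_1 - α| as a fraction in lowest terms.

1/10

t_1 - α = -9/2 - (-4) = -9/2 + 4 = -1/2, so |t_1 - α| = 1/2.
t_2 - α = -81/20 - (-4) = -81/20 + 4 = -1/20, so |t_2 - α| = 1/20.
Ratio = (1/20) / (1/2) = 1/10.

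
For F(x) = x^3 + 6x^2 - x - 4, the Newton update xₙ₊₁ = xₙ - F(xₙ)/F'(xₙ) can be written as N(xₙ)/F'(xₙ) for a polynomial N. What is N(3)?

F'(x) = 3x^2 + 12x - 1.
N(x) = x·F'(x) - F(x) = x·(3x^2 + 12x - 1) - (x^3 + 6x^2 - x - 4) = 2x^3 + 6x^2 + 4.
N(3) = 112.

112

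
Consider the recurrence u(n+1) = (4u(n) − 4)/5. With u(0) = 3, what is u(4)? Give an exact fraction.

−708/625

u(1) = (4·3 − 4)/5 = 8/5.
u(2) = (4·(8/5) − 4)/5 = 12/25.
u(3) = (4·(12/25) − 4)/5 = −52/125.
u(4) = (4·(−52/125) − 4)/5 = −708/625.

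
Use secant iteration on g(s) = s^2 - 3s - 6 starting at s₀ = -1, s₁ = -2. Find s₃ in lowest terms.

g(-1) = -2, g(-2) = 4. s₂ = (-2) - 4·((-2) - (-1))/(4 - (-2)) = -4/3.
g(-2) = 4, g(-4/3) = -2/9. s₃ = (-4/3) - (-2/9)·((-4/3) - (-2))/((-2/9) - 4) = -26/19.

-26/19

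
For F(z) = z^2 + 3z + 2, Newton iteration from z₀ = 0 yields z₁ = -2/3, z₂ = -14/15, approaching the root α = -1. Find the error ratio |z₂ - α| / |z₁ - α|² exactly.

z₁ - α = -2/3 - (-1) = -2/3 + 1 = 1/3, so |z₁ - α| = 1/3.
z₂ - α = -14/15 - (-1) = -14/15 + 1 = 1/15, so |z₂ - α| = 1/15.
|z₁ - α|² = 1/9.
Ratio = (1/15) / (1/9) = 3/5.

3/5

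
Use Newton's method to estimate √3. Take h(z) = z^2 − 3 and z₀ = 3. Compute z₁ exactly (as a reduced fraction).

2

h'(z) = 2z.
h(3) = 6, h'(3) = 6, so z₁ = 3 − 6/6 = 2.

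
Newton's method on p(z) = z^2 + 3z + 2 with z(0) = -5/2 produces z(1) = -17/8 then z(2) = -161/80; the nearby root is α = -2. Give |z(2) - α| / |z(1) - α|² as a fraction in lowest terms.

z(1) - α = -17/8 - (-2) = -17/8 + 2 = -1/8, so |z(1) - α| = 1/8.
z(2) - α = -161/80 - (-2) = -161/80 + 2 = -1/80, so |z(2) - α| = 1/80.
|z(1) - α|² = 1/64.
Ratio = (1/80) / (1/64) = 4/5.

4/5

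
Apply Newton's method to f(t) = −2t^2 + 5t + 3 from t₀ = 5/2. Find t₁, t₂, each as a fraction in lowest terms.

t₁ = 31/10, t₂ = 1111/370

f'(t) = −4t + 5.
f(5/2) = 3, f'(5/2) = −5, so t₁ = (5/2) − 3/(−5) = 31/10.
f(31/10) = −18/25, f'(31/10) = −37/5, so t₂ = (31/10) − (−18/25)/(−37/5) = 1111/370.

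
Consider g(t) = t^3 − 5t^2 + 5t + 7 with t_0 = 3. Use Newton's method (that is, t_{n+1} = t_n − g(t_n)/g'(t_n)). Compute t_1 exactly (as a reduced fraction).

1

g'(t) = 3t^2 − 10t + 5.
g(3) = 4, g'(3) = 2, so t_1 = 3 − 4/2 = 1.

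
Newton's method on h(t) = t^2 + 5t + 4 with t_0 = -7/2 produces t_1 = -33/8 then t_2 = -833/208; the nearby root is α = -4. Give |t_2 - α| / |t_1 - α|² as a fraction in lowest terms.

t_1 - α = -33/8 - (-4) = -33/8 + 4 = -1/8, so |t_1 - α| = 1/8.
t_2 - α = -833/208 - (-4) = -833/208 + 4 = -1/208, so |t_2 - α| = 1/208.
|t_1 - α|² = 1/64.
Ratio = (1/208) / (1/64) = 4/13.

4/13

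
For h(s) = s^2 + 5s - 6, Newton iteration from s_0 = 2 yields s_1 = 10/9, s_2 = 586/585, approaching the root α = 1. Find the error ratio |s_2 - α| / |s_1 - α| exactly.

1/65

s_1 - α = 10/9 - 1 = 1/9, so |s_1 - α| = 1/9.
s_2 - α = 586/585 - 1 = 1/585, so |s_2 - α| = 1/585.
Ratio = (1/585) / (1/9) = 1/65.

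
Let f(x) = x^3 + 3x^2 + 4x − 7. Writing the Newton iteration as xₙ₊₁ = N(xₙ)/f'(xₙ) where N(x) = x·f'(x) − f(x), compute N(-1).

f'(x) = 3x^2 + 6x + 4.
N(x) = x·f'(x) − f(x) = x·(3x^2 + 6x + 4) − (x^3 + 3x^2 + 4x − 7) = 2x^3 + 3x^2 + 7.
N(-1) = 8.

8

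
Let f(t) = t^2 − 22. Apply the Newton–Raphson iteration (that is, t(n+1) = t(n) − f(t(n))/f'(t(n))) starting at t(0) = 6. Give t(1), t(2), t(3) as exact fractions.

f'(t) = 2t.
f(6) = 14, f'(6) = 12, so t(1) = 6 − 14/12 = 29/6.
f(29/6) = 49/36, f'(29/6) = 29/3, so t(2) = (29/6) − (49/36)/(29/3) = 1633/348.
f(1633/348) = 2401/121104, f'(1633/348) = 1633/174, so t(3) = (1633/348) − (2401/121104)/(1633/174) = 5330977/1136568.

t(1) = 29/6, t(2) = 1633/348, t(3) = 5330977/1136568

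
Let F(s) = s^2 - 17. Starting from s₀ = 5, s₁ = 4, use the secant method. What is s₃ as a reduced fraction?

301/73

F(5) = 8, F(4) = -1. s₂ = 4 - (-1)·(4 - 5)/((-1) - 8) = 37/9.
F(4) = -1, F(37/9) = -8/81. s₃ = (37/9) - (-8/81)·((37/9) - 4)/((-8/81) - (-1)) = 301/73.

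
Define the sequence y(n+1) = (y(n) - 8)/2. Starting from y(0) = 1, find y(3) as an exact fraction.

y(1) = (1 - 8)/2 = -7/2.
y(2) = ((-7/2) - 8)/2 = -23/4.
y(3) = ((-23/4) - 8)/2 = -55/8.

-55/8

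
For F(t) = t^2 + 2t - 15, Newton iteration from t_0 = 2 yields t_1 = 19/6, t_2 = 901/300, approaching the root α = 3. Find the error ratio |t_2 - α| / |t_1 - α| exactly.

1/50

t_1 - α = 19/6 - 3 = 1/6, so |t_1 - α| = 1/6.
t_2 - α = 901/300 - 3 = 1/300, so |t_2 - α| = 1/300.
Ratio = (1/300) / (1/6) = 1/50.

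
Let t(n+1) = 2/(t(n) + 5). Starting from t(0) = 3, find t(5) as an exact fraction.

1214/3261

t(1) = 2/(3 + 5) = 1/4.
t(2) = 2/(1/4 + 5) = 8/21.
t(3) = 2/(8/21 + 5) = 42/113.
t(4) = 2/(42/113 + 5) = 226/607.
t(5) = 2/(226/607 + 5) = 1214/3261.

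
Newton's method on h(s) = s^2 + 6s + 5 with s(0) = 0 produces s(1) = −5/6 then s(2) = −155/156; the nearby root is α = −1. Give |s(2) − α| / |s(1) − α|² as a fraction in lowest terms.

s(1) − α = −5/6 − (−1) = −5/6 + 1 = 1/6, so |s(1) − α| = 1/6.
s(2) − α = −155/156 − (−1) = −155/156 + 1 = 1/156, so |s(2) − α| = 1/156.
|s(1) − α|² = 1/36.
Ratio = (1/156) / (1/36) = 3/13.

3/13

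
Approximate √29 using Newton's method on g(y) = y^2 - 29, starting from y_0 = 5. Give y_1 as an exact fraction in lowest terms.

g'(y) = 2y.
g(5) = -4, g'(5) = 10, so y_1 = 5 - (-4)/10 = 27/5.

27/5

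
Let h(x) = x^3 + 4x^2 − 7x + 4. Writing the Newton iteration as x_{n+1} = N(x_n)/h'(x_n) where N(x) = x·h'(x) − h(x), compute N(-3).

−22

h'(x) = 3x^2 + 8x − 7.
N(x) = x·h'(x) − h(x) = x·(3x^2 + 8x − 7) − (x^3 + 4x^2 − 7x + 4) = 2x^3 + 4x^2 − 4.
N(-3) = −22.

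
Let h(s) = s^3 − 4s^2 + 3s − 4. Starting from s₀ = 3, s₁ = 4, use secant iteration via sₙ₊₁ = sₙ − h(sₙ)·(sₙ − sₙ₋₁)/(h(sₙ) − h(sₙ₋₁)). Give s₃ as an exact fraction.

436/127

h(3) = −4, h(4) = 8. s₂ = 4 − 8·(4 − 3)/(8 − (−4)) = 10/3.
h(4) = 8, h(10/3) = −38/27. s₃ = (10/3) − (−38/27)·((10/3) − 4)/((−38/27) − 8) = 436/127.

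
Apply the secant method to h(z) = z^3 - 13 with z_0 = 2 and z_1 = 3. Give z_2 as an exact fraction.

h(2) = -5, h(3) = 14. z_2 = 3 - 14·(3 - 2)/(14 - (-5)) = 43/19.

43/19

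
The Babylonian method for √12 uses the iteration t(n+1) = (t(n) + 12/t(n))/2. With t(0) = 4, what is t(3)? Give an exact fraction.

18817/5432

t(1) = (4 + 12/4)/2 = 7/2.
t(2) = (7/2 + 12/(7/2))/2 = 97/28.
t(3) = (97/28 + 12/(97/28))/2 = 18817/5432.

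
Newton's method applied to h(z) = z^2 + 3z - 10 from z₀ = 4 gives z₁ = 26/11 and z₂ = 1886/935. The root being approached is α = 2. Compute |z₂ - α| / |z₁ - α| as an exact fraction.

4/85

z₁ - α = 26/11 - 2 = 4/11, so |z₁ - α| = 4/11.
z₂ - α = 1886/935 - 2 = 16/935, so |z₂ - α| = 16/935.
Ratio = (16/935) / (4/11) = 4/85.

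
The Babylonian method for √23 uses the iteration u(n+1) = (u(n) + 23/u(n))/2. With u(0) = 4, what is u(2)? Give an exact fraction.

u(1) = (4 + 23/4)/2 = 39/8.
u(2) = (39/8 + 23/(39/8))/2 = 2993/624.

2993/624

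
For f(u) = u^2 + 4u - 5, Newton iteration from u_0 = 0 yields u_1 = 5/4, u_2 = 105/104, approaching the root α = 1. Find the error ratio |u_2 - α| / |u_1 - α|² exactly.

u_1 - α = 5/4 - 1 = 1/4, so |u_1 - α| = 1/4.
u_2 - α = 105/104 - 1 = 1/104, so |u_2 - α| = 1/104.
|u_1 - α|² = 1/16.
Ratio = (1/104) / (1/16) = 2/13.

2/13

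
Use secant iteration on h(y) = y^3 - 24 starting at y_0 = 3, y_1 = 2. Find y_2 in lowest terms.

54/19

h(3) = 3, h(2) = -16. y_2 = 2 - (-16)·(2 - 3)/((-16) - 3) = 54/19.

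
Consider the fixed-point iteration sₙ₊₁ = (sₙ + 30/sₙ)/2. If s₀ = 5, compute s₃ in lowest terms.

116161/21208

s₁ = (5 + 30/5)/2 = 11/2.
s₂ = (11/2 + 30/(11/2))/2 = 241/44.
s₃ = (241/44 + 30/(241/44))/2 = 116161/21208.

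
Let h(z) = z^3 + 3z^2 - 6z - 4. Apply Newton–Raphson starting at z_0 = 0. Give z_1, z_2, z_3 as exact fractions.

h'(z) = 3z^2 + 6z - 6.
h(0) = -4, h'(0) = -6, so z_1 = 0 - (-4)/(-6) = -2/3.
h(-2/3) = 28/27, h'(-2/3) = -26/3, so z_2 = (-2/3) - (28/27)/(-26/3) = -64/117.
h(-64/117) = 25676/1601613, h'(-64/117) = -38258/4563, so z_3 = (-64/117) - (25676/1601613)/(-38258/4563) = -3659930/6714279.

z_1 = -2/3, z_2 = -64/117, z_3 = -3659930/6714279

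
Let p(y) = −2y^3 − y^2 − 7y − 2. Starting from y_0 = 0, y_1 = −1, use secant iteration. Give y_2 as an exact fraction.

p(0) = −2, p(−1) = 6. y_2 = (−1) − 6·((−1) − 0)/(6 − (−2)) = −1/4.

−1/4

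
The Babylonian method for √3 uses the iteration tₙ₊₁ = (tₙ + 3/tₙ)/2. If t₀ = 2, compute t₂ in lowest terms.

t₁ = (2 + 3/2)/2 = 7/4.
t₂ = (7/4 + 3/(7/4))/2 = 97/56.

97/56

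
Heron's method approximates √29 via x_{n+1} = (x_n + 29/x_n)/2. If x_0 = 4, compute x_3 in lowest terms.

x_1 = (4 + 29/4)/2 = 45/8.
x_2 = (45/8 + 29/(45/8))/2 = 3881/720.
x_3 = (3881/720 + 29/(3881/720))/2 = 30095761/5588640.

30095761/5588640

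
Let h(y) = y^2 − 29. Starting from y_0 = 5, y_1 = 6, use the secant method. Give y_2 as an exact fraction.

h(5) = −4, h(6) = 7. y_2 = 6 − 7·(6 − 5)/(7 − (−4)) = 59/11.

59/11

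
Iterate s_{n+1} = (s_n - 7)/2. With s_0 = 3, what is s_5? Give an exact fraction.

-107/16

s_1 = (3 - 7)/2 = -2.
s_2 = ((-2) - 7)/2 = -9/2.
s_3 = ((-9/2) - 7)/2 = -23/4.
s_4 = ((-23/4) - 7)/2 = -51/8.
s_5 = ((-51/8) - 7)/2 = -107/16.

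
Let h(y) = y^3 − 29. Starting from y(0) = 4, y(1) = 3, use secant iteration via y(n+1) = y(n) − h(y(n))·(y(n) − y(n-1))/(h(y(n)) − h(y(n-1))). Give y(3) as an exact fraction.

h(4) = 35, h(3) = −2. y(2) = 3 − (−2)·(3 − 4)/((−2) − 35) = 113/37.
h(3) = −2, h(113/37) = −26040/50653. y(3) = (113/37) − (−26040/50653)·((113/37) − 3)/((−26040/50653) − (−2)) = 115637/37633.

115637/37633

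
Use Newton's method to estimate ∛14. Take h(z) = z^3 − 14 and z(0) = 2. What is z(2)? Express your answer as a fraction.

h'(z) = 3z^2.
h(2) = −6, h'(2) = 12, so z(1) = 2 − (−6)/12 = 5/2.
h(5/2) = 13/8, h'(5/2) = 75/4, so z(2) = (5/2) − (13/8)/(75/4) = 181/75.

181/75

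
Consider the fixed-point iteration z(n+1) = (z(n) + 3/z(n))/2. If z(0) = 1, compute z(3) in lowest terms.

97/56

z(1) = (1 + 3/1)/2 = 2.
z(2) = (2 + 3/2)/2 = 7/4.
z(3) = (7/4 + 3/(7/4))/2 = 97/56.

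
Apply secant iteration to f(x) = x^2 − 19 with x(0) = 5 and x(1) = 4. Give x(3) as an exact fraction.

f(5) = 6, f(4) = −3. x(2) = 4 − (−3)·(4 − 5)/((−3) − 6) = 13/3.
f(4) = −3, f(13/3) = −2/9. x(3) = (13/3) − (−2/9)·((13/3) − 4)/((−2/9) − (−3)) = 109/25.

109/25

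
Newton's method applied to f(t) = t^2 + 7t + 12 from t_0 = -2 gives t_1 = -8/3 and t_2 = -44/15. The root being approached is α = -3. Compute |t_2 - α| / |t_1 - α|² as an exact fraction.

3/5

t_1 - α = -8/3 - (-3) = -8/3 + 3 = 1/3, so |t_1 - α| = 1/3.
t_2 - α = -44/15 - (-3) = -44/15 + 3 = 1/15, so |t_2 - α| = 1/15.
|t_1 - α|² = 1/9.
Ratio = (1/15) / (1/9) = 3/5.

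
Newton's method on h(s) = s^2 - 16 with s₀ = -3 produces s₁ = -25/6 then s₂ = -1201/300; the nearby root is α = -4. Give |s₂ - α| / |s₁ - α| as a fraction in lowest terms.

s₁ - α = -25/6 - (-4) = -25/6 + 4 = -1/6, so |s₁ - α| = 1/6.
s₂ - α = -1201/300 - (-4) = -1201/300 + 4 = -1/300, so |s₂ - α| = 1/300.
Ratio = (1/300) / (1/6) = 1/50.

1/50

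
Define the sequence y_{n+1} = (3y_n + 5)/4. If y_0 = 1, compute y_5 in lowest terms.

y_1 = (3·1 + 5)/4 = 2.
y_2 = (3·2 + 5)/4 = 11/4.
y_3 = (3·(11/4) + 5)/4 = 53/16.
y_4 = (3·(53/16) + 5)/4 = 239/64.
y_5 = (3·(239/64) + 5)/4 = 1037/256.

1037/256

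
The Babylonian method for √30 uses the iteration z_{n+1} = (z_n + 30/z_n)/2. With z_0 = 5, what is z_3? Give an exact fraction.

z_1 = (5 + 30/5)/2 = 11/2.
z_2 = (11/2 + 30/(11/2))/2 = 241/44.
z_3 = (241/44 + 30/(241/44))/2 = 116161/21208.

116161/21208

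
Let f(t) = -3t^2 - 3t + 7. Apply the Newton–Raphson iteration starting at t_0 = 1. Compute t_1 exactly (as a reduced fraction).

10/9

f'(t) = -6t - 3.
f(1) = 1, f'(1) = -9, so t_1 = 1 - 1/(-9) = 10/9.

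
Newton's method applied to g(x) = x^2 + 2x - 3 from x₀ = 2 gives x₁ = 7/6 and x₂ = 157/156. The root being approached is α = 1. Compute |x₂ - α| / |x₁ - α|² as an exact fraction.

3/13

x₁ - α = 7/6 - 1 = 1/6, so |x₁ - α| = 1/6.
x₂ - α = 157/156 - 1 = 1/156, so |x₂ - α| = 1/156.
|x₁ - α|² = 1/36.
Ratio = (1/156) / (1/36) = 3/13.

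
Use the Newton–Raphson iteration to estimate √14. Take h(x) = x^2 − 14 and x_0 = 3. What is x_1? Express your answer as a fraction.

23/6

h'(x) = 2x.
h(3) = −5, h'(3) = 6, so x_1 = 3 − (−5)/6 = 23/6.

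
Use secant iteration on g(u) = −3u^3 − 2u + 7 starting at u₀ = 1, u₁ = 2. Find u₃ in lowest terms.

g(1) = 2, g(2) = −21. u₂ = 2 − (−21)·(2 − 1)/((−21) − 2) = 25/23.
g(2) = −21, g(25/23) = 11844/12167. u₃ = (25/23) − (11844/12167)·((25/23) − 2)/((11844/12167) − (−21)) = 14353/12731.

14353/12731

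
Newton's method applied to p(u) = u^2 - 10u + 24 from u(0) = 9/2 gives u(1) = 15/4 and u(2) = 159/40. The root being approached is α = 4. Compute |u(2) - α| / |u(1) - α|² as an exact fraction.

u(1) - α = 15/4 - 4 = -1/4, so |u(1) - α| = 1/4.
u(2) - α = 159/40 - 4 = -1/40, so |u(2) - α| = 1/40.
|u(1) - α|² = 1/16.
Ratio = (1/40) / (1/16) = 2/5.

2/5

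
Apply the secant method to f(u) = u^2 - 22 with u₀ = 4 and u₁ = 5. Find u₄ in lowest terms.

f(4) = -6, f(5) = 3. u₂ = 5 - 3·(5 - 4)/(3 - (-6)) = 14/3.
f(5) = 3, f(14/3) = -2/9. u₃ = (14/3) - (-2/9)·((14/3) - 5)/((-2/9) - 3) = 136/29.
f(14/3) = -2/9, f(136/29) = -6/841. u₄ = (136/29) - (-6/841)·((136/29) - (14/3))/((-6/841) - (-2/9)) = 1909/407.

1909/407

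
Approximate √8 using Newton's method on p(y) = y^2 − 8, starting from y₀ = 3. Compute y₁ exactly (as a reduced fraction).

17/6

p'(y) = 2y.
p(3) = 1, p'(3) = 6, so y₁ = 3 − 1/6 = 17/6.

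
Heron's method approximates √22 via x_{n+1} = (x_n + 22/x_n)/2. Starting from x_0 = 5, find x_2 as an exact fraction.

x_1 = (5 + 22/5)/2 = 47/10.
x_2 = (47/10 + 22/(47/10))/2 = 4409/940.

4409/940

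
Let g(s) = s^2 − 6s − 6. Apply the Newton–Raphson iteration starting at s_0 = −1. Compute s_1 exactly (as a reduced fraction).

g'(s) = 2s − 6.
g(−1) = 1, g'(−1) = −8, so s_1 = (−1) − 1/(−8) = −7/8.

−7/8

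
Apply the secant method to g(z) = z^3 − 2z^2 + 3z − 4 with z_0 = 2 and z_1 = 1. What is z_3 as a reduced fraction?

g(2) = 2, g(1) = −2. z_2 = 1 − (−2)·(1 − 2)/((−2) − 2) = 3/2.
g(1) = −2, g(3/2) = −5/8. z_3 = (3/2) − (−5/8)·((3/2) − 1)/((−5/8) − (−2)) = 19/11.

19/11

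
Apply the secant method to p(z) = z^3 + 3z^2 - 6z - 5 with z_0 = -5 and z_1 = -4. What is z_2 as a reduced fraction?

p(-5) = -25, p(-4) = 3. z_2 = (-4) - 3·((-4) - (-5))/(3 - (-25)) = -115/28.

-115/28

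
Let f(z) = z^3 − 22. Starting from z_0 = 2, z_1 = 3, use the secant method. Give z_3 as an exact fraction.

24946/8917

f(2) = −14, f(3) = 5. z_2 = 3 − 5·(3 − 2)/(5 − (−14)) = 52/19.
f(3) = 5, f(52/19) = −10290/6859. z_3 = (52/19) − (−10290/6859)·((52/19) − 3)/((−10290/6859) − 5) = 24946/8917.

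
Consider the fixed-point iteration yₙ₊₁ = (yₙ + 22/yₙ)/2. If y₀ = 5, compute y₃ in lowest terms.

y₁ = (5 + 22/5)/2 = 47/10.
y₂ = (47/10 + 22/(47/10))/2 = 4409/940.
y₃ = (4409/940 + 22/(4409/940))/2 = 38878481/8288920.

38878481/8288920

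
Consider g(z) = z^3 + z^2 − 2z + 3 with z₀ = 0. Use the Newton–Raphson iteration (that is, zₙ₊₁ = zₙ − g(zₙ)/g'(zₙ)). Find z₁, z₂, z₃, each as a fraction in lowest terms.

g'(z) = 3z^2 + 2z − 2.
g(0) = 3, g'(0) = −2, so z₁ = 0 − 3/(−2) = 3/2.
g(3/2) = 45/8, g'(3/2) = 31/4, so z₂ = (3/2) − (45/8)/(31/4) = 24/31.
g(24/31) = 74925/29791, g'(24/31) = 1294/961, so z₃ = (24/31) − (74925/29791)/(1294/961) = −43869/40114.

z₁ = 3/2, z₂ = 24/31, z₃ = −43869/40114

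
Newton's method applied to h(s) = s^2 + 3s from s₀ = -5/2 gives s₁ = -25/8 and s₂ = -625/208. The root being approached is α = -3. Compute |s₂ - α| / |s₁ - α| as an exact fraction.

s₁ - α = -25/8 - (-3) = -25/8 + 3 = -1/8, so |s₁ - α| = 1/8.
s₂ - α = -625/208 - (-3) = -625/208 + 3 = -1/208, so |s₂ - α| = 1/208.
Ratio = (1/208) / (1/8) = 1/26.

1/26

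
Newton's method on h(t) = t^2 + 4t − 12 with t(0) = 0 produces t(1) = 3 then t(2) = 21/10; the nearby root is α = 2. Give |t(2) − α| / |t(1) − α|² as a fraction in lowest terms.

1/10

t(1) − α = 3 − 2 = 1, so |t(1) − α| = 1.
t(2) − α = 21/10 − 2 = 1/10, so |t(2) − α| = 1/10.
|t(1) − α|² = 1.
Ratio = (1/10) / 1 = 1/10.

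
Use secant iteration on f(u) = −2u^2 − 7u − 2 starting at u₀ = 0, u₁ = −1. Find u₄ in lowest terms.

f(0) = −2, f(−1) = 3. u₂ = (−1) − 3·((−1) − 0)/(3 − (−2)) = −2/5.
f(−1) = 3, f(−2/5) = 12/25. u₃ = (−2/5) − (12/25)·((−2/5) − (−1))/((12/25) − 3) = −2/7.
f(−2/5) = 12/25, f(−2/7) = −8/49. u₄ = (−2/7) − (−8/49)·((−2/7) − (−2/5))/((−8/49) − (12/25)) = −62/197.

−62/197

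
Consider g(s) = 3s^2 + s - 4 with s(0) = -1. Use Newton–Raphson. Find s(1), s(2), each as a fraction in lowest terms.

g'(s) = 6s + 1.
g(-1) = -2, g'(-1) = -5, so s(1) = (-1) - (-2)/(-5) = -7/5.
g(-7/5) = 12/25, g'(-7/5) = -37/5, so s(2) = (-7/5) - (12/25)/(-37/5) = -247/185.

s(1) = -7/5, s(2) = -247/185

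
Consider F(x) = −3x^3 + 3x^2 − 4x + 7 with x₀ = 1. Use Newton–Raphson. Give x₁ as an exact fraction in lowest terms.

F'(x) = −9x^2 + 6x − 4.
F(1) = 3, F'(1) = −7, so x₁ = 1 − 3/(−7) = 10/7.

10/7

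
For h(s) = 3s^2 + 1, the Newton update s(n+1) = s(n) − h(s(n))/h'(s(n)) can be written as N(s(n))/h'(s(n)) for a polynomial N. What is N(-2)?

h'(s) = 6s.
N(s) = s·h'(s) − h(s) = s·(6s) − (3s^2 + 1) = 3s^2 − 1.
N(-2) = 11.

11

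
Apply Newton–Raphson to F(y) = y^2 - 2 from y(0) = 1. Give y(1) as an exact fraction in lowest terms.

F'(y) = 2y.
F(1) = -1, F'(1) = 2, so y(1) = 1 - (-1)/2 = 3/2.

3/2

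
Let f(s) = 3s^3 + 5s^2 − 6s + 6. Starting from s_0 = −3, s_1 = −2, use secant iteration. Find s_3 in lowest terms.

−4203/1510

f(−3) = −12, f(−2) = 14. s_2 = (−2) − 14·((−2) − (−3))/(14 − (−12)) = −33/13.
f(−2) = 14, f(−33/13) = 9618/2197. s_3 = (−33/13) − (9618/2197)·((−33/13) − (−2))/((9618/2197) − 14) = −4203/1510.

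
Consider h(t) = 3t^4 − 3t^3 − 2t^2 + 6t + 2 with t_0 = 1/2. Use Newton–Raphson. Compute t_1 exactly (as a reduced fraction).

h'(t) = 12t^3 − 9t^2 − 4t + 6.
h(1/2) = 69/16, h'(1/2) = 13/4, so t_1 = (1/2) − (69/16)/(13/4) = −43/52.

−43/52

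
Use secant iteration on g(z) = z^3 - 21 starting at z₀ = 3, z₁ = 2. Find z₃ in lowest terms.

g(3) = 6, g(2) = -13. z₂ = 2 - (-13)·(2 - 3)/((-13) - 6) = 51/19.
g(2) = -13, g(51/19) = -11388/6859. z₃ = (51/19) - (-11388/6859)·((51/19) - 2)/((-11388/6859) - (-13)) = 16659/5983.

16659/5983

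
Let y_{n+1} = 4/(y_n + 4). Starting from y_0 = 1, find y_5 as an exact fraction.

140/169

y_1 = 4/(1 + 4) = 4/5.
y_2 = 4/(4/5 + 4) = 5/6.
y_3 = 4/(5/6 + 4) = 24/29.
y_4 = 4/(24/29 + 4) = 29/35.
y_5 = 4/(29/35 + 4) = 140/169.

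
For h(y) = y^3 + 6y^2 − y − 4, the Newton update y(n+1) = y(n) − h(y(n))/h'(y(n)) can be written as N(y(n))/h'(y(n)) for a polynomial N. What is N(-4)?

h'(y) = 3y^2 + 12y − 1.
N(y) = y·h'(y) − h(y) = y·(3y^2 + 12y − 1) − (y^3 + 6y^2 − y − 4) = 2y^3 + 6y^2 + 4.
N(-4) = −28.

−28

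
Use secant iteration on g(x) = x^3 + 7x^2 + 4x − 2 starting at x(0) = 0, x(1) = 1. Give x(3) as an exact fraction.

g(0) = −2, g(1) = 10. x(2) = 1 − 10·(1 − 0)/(10 − (−2)) = 1/6.
g(1) = 10, g(1/6) = −245/216. x(3) = (1/6) − (−245/216)·((1/6) − 1)/((−245/216) − 10) = 121/481.

121/481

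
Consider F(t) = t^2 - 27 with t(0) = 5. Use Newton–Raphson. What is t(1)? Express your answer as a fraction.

F'(t) = 2t.
F(5) = -2, F'(5) = 10, so t(1) = 5 - (-2)/10 = 26/5.

26/5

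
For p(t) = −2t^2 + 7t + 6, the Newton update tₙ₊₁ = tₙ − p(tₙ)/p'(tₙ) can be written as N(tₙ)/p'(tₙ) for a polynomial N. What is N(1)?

p'(t) = −4t + 7.
N(t) = t·p'(t) − p(t) = t·(−4t + 7) − (−2t^2 + 7t + 6) = −2t^2 − 6.
N(1) = −8.

−8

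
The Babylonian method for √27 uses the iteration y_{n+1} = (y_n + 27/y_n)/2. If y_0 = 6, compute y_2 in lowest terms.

291/56

y_1 = (6 + 27/6)/2 = 21/4.
y_2 = (21/4 + 27/(21/4))/2 = 291/56.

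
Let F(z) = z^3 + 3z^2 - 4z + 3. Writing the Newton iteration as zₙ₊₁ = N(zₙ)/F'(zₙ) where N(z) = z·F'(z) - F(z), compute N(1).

2

F'(z) = 3z^2 + 6z - 4.
N(z) = z·F'(z) - F(z) = z·(3z^2 + 6z - 4) - (z^3 + 3z^2 - 4z + 3) = 2z^3 + 3z^2 - 3.
N(1) = 2.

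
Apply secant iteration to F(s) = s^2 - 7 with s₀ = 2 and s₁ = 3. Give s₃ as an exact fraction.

F(2) = -3, F(3) = 2. s₂ = 3 - 2·(3 - 2)/(2 - (-3)) = 13/5.
F(3) = 2, F(13/5) = -6/25. s₃ = (13/5) - (-6/25)·((13/5) - 3)/((-6/25) - 2) = 37/14.

37/14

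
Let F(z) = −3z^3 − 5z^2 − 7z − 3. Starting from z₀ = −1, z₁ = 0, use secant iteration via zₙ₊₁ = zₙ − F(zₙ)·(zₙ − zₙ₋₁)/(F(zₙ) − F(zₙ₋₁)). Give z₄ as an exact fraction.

−502800/854129

F(−1) = 2, F(0) = −3. z₂ = 0 − (−3)·(0 − (−1))/((−3) − 2) = −3/5.
F(0) = −3, F(−3/5) = 6/125. z₃ = (−3/5) − (6/125)·((−3/5) − 0)/((6/125) − (−3)) = −75/127.
F(−3/5) = 6/125, F(−75/127) = 16326/2048383. z₄ = (−75/127) − (16326/2048383)·((−75/127) − (−3/5))/((16326/2048383) − (6/125)) = −502800/854129.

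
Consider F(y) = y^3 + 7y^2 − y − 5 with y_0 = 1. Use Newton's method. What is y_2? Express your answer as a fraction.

2995/3468

F'(y) = 3y^2 + 14y − 1.
F(1) = 2, F'(1) = 16, so y_1 = 1 − 2/16 = 7/8.
F(7/8) = 79/512, F'(7/8) = 867/64, so y_2 = (7/8) − (79/512)/(867/64) = 2995/3468.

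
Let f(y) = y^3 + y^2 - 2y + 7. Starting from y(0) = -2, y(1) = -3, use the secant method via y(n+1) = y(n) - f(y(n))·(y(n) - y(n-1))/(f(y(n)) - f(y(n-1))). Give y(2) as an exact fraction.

f(-2) = 7, f(-3) = -5. y(2) = (-3) - (-5)·((-3) - (-2))/((-5) - 7) = -31/12.

-31/12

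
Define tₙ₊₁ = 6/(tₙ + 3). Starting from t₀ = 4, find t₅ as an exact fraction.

t₁ = 6/(4 + 3) = 6/7.
t₂ = 6/(6/7 + 3) = 14/9.
t₃ = 6/(14/9 + 3) = 54/41.
t₄ = 6/(54/41 + 3) = 82/59.
t₅ = 6/(82/59 + 3) = 354/259.

354/259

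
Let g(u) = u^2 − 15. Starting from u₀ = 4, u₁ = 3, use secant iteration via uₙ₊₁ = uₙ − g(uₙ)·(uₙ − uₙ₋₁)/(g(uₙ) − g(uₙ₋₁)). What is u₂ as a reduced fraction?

g(4) = 1, g(3) = −6. u₂ = 3 − (−6)·(3 − 4)/((−6) − 1) = 27/7.

27/7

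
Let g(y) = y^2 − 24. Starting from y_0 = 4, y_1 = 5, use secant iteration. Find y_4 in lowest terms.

4801/980

g(4) = −8, g(5) = 1. y_2 = 5 − 1·(5 − 4)/(1 − (−8)) = 44/9.
g(5) = 1, g(44/9) = −8/81. y_3 = (44/9) − (−8/81)·((44/9) − 5)/((−8/81) − 1) = 436/89.
g(44/9) = −8/81, g(436/89) = −8/7921. y_4 = (436/89) − (−8/7921)·((436/89) − (44/9))/((−8/7921) − (−8/81)) = 4801/980.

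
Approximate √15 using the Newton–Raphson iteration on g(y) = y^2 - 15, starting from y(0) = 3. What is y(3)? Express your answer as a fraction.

g'(y) = 2y.
g(3) = -6, g'(3) = 6, so y(1) = 3 - (-6)/6 = 4.
g(4) = 1, g'(4) = 8, so y(2) = 4 - 1/8 = 31/8.
g(31/8) = 1/64, g'(31/8) = 31/4, so y(3) = (31/8) - (1/64)/(31/4) = 1921/496.

1921/496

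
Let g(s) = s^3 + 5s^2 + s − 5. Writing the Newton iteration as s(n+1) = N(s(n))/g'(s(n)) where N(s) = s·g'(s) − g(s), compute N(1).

12

g'(s) = 3s^2 + 10s + 1.
N(s) = s·g'(s) − g(s) = s·(3s^2 + 10s + 1) − (s^3 + 5s^2 + s − 5) = 2s^3 + 5s^2 + 5.
N(1) = 12.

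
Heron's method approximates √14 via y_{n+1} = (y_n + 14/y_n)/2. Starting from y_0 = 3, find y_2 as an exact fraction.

y_1 = (3 + 14/3)/2 = 23/6.
y_2 = (23/6 + 14/(23/6))/2 = 1033/276.

1033/276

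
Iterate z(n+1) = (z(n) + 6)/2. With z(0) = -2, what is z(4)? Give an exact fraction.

z(1) = ((-2) + 6)/2 = 2.
z(2) = (2 + 6)/2 = 4.
z(3) = (4 + 6)/2 = 5.
z(4) = (5 + 6)/2 = 11/2.

11/2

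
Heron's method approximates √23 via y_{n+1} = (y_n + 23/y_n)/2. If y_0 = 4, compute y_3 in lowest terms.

y_1 = (4 + 23/4)/2 = 39/8.
y_2 = (39/8 + 23/(39/8))/2 = 2993/624.
y_3 = (2993/624 + 23/(2993/624))/2 = 17913697/3735264.

17913697/3735264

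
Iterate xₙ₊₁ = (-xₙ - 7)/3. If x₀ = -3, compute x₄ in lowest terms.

-143/81

x₁ = (-(-3) - 7)/3 = -4/3.
x₂ = (-(-4/3) - 7)/3 = -17/9.
x₃ = (-(-17/9) - 7)/3 = -46/27.
x₄ = (-(-46/27) - 7)/3 = -143/81.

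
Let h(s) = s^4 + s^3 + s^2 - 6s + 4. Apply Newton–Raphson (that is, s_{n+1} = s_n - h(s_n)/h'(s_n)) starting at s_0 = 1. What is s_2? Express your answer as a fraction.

h'(s) = 4s^3 + 3s^2 + 2s - 6.
h(1) = 1, h'(1) = 3, so s_1 = 1 - 1/3 = 2/3.
h(2/3) = 76/81, h'(2/3) = -58/27, so s_2 = (2/3) - (76/81)/(-58/27) = 32/29.

32/29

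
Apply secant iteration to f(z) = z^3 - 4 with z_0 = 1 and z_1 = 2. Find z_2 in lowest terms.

10/7

f(1) = -3, f(2) = 4. z_2 = 2 - 4·(2 - 1)/(4 - (-3)) = 10/7.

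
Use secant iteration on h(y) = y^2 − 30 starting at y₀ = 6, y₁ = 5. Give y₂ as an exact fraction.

h(6) = 6, h(5) = −5. y₂ = 5 − (−5)·(5 − 6)/((−5) − 6) = 60/11.

60/11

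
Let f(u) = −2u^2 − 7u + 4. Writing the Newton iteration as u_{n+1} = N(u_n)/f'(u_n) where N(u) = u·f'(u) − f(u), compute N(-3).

−22

f'(u) = −4u − 7.
N(u) = u·f'(u) − f(u) = u·(−4u − 7) − (−2u^2 − 7u + 4) = −2u^2 − 4.
N(-3) = −22.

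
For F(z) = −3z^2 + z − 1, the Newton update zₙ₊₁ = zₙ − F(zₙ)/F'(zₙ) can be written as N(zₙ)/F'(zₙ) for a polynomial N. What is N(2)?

−11

F'(z) = −6z + 1.
N(z) = z·F'(z) − F(z) = z·(−6z + 1) − (−3z^2 + z − 1) = −3z^2 + 1.
N(2) = −11.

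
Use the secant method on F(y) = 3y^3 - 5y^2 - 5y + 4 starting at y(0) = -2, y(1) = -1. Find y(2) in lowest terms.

F(-2) = -30, F(-1) = 1. y(2) = (-1) - 1·((-1) - (-2))/(1 - (-30)) = -32/31.

-32/31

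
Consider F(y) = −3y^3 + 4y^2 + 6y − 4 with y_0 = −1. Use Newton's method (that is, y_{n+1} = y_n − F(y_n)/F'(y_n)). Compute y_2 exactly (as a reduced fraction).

−15206/12485

F'(y) = −9y^2 + 8y + 6.
F(−1) = −3, F'(−1) = −11, so y_1 = (−1) − (−3)/(−11) = −14/11.
F(−14/11) = 1368/1331, F'(−14/11) = −2270/121, so y_2 = (−14/11) − (1368/1331)/(−2270/121) = −15206/12485.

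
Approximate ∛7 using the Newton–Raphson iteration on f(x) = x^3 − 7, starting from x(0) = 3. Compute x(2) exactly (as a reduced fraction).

f'(x) = 3x^2.
f(3) = 20, f'(3) = 27, so x(1) = 3 − 20/27 = 61/27.
f(61/27) = 89200/19683, f'(61/27) = 3721/243, so x(2) = (61/27) − (89200/19683)/(3721/243) = 591743/301401.

591743/301401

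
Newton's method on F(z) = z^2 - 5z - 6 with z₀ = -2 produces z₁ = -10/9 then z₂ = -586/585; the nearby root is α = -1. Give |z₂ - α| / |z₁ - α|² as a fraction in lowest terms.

9/65

z₁ - α = -10/9 - (-1) = -10/9 + 1 = -1/9, so |z₁ - α| = 1/9.
z₂ - α = -586/585 - (-1) = -586/585 + 1 = -1/585, so |z₂ - α| = 1/585.
|z₁ - α|² = 1/81.
Ratio = (1/585) / (1/81) = 9/65.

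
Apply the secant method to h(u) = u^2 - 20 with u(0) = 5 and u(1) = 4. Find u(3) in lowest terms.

85/19

h(5) = 5, h(4) = -4. u(2) = 4 - (-4)·(4 - 5)/((-4) - 5) = 40/9.
h(4) = -4, h(40/9) = -20/81. u(3) = (40/9) - (-20/81)·((40/9) - 4)/((-20/81) - (-4)) = 85/19.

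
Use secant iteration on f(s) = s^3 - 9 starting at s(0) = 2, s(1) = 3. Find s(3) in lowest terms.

f(2) = -1, f(3) = 18. s(2) = 3 - 18·(3 - 2)/(18 - (-1)) = 39/19.
f(3) = 18, f(39/19) = -2412/6859. s(3) = (39/19) - (-2412/6859)·((39/19) - 3)/((-2412/6859) - 18) = 1609/777.

1609/777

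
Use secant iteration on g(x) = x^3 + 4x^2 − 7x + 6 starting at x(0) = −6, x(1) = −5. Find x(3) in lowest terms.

g(−6) = −24, g(−5) = 16. x(2) = (−5) − 16·((−5) − (−6))/(16 − (−24)) = −27/5.
g(−5) = 16, g(−27/5) = 372/125. x(3) = (−27/5) − (372/125)·((−27/5) − (−5))/((372/125) − 16) = −2235/407.

−2235/407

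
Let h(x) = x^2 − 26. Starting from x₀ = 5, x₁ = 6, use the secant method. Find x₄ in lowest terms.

34862/6837

h(5) = −1, h(6) = 10. x₂ = 6 − 10·(6 − 5)/(10 − (−1)) = 56/11.
h(6) = 10, h(56/11) = −10/121. x₃ = (56/11) − (−10/121)·((56/11) − 6)/((−10/121) − 10) = 311/61.
h(56/11) = −10/121, h(311/61) = −25/3721. x₄ = (311/61) − (−25/3721)·((311/61) − (56/11))/((−25/3721) − (−10/121)) = 34862/6837.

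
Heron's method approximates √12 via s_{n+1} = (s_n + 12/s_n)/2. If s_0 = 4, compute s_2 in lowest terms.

s_1 = (4 + 12/4)/2 = 7/2.
s_2 = (7/2 + 12/(7/2))/2 = 97/28.

97/28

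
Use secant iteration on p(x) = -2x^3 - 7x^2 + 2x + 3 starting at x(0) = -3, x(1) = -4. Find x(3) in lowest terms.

p(-3) = -12, p(-4) = 11. x(2) = (-4) - 11·((-4) - (-3))/(11 - (-12)) = -81/23.
p(-4) = 11, p(-81/23) = -42636/12167. x(3) = (-81/23) - (-42636/12167)·((-81/23) - (-4))/((-42636/12167) - 11) = -58353/16043.

-58353/16043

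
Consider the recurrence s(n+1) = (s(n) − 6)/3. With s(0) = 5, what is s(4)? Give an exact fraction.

−235/81

s(1) = (5 − 6)/3 = −1/3.
s(2) = ((−1/3) − 6)/3 = −19/9.
s(3) = ((−19/9) − 6)/3 = −73/27.
s(4) = ((−73/27) − 6)/3 = −235/81.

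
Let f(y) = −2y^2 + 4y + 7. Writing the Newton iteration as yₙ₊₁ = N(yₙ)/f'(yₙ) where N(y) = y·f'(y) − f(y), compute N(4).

f'(y) = −4y + 4.
N(y) = y·f'(y) − f(y) = y·(−4y + 4) − (−2y^2 + 4y + 7) = −2y^2 − 7.
N(4) = −39.

−39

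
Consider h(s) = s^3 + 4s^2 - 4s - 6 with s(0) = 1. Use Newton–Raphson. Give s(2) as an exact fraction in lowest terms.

h'(s) = 3s^2 + 8s - 4.
h(1) = -5, h'(1) = 7, so s(1) = 1 - (-5)/7 = 12/7.
h(12/7) = 1350/343, h'(12/7) = 908/49, so s(2) = (12/7) - (1350/343)/(908/49) = 4773/3178.

4773/3178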